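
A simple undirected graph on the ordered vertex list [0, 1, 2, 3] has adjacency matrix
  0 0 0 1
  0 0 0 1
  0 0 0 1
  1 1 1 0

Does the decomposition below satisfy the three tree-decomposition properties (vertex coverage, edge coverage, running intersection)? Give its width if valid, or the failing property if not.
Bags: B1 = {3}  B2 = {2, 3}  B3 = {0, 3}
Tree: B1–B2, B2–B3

A tree decomposition must satisfy three properties: every vertex lies in some bag; for every edge, both endpoints lie together in some bag; and for every vertex, the bags containing it form a connected subtree. Here vertex 1 appears in no bag, so the decomposition is invalid.

No — vertex 1 appears in no bag.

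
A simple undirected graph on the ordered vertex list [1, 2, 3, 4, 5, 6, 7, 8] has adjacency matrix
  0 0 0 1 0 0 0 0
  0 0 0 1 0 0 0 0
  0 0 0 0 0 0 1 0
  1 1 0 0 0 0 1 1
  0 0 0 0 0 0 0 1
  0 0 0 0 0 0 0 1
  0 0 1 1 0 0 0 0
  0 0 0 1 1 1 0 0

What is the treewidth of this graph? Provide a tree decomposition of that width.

Treewidth 1.
Bags: B1 = {4, 8}  B2 = {6, 8}  B3 = {4, 7}  B4 = {2, 4}  B5 = {3, 7}  B6 = {1, 4}  B7 = {5, 8}
Tree: B1–B2, B1–B3, B1–B4, B3–B5, B4–B6, B1–B7

Every bag has size at most 2, so the width is 2 − 1 = 1 and tw(G) ≤ 1. Any graph with an edge has treewidth ≥ 1, and G has the edge 8–4. The upper and lower bounds meet at 1, so that is the treewidth.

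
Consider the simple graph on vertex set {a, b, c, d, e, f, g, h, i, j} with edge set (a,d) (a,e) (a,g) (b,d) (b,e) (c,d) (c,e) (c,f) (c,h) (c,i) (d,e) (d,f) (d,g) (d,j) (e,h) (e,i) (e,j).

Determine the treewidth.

2

A width-2 tree decomposition is:
Bags: B1 = {a, d, e}  B2 = {a, d, g}  B3 = {c, d, e}  B4 = {b, d, e}  B5 = {c, e, i}  B6 = {c, d, f}  B7 = {c, e, h}  B8 = {d, e, j}
Tree: B1–B2, B1–B3, B3–B4, B3–B5, B3–B6, B3–B7, B1–B8
The largest bag has 3 vertices, giving width 2; this decomposition certifies tw(G) ≤ 2. Conversely, {a, d, g} is a clique of size 3, and the vertices of any clique must share a bag in every tree decomposition; so some bag has ≥ 3 vertices and tw(G) ≥ 2. Therefore the treewidth is 2.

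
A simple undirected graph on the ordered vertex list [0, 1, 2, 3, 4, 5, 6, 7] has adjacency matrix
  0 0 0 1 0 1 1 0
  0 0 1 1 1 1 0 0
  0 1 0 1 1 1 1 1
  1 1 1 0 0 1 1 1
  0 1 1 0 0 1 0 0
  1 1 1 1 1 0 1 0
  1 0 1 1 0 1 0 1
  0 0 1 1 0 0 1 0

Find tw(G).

A width-3 tree decomposition is:
Bags: B1 = {2, 3, 5, 6}  B2 = {1, 2, 3, 5}  B3 = {2, 3, 6, 7}  B4 = {0, 3, 5, 6}  B5 = {1, 2, 4, 5}
Tree: B1–B2, B1–B3, B1–B4, B2–B5
Each bag holds 4 vertices, so the decomposition has width 3, which upper-bounds the treewidth. On the other hand G contains the 4-clique {0, 3, 5, 6}. A clique must lie in a single bag of any decomposition, so no decomposition can have width below 3. The upper and lower bounds meet at 3, so that is the treewidth.

3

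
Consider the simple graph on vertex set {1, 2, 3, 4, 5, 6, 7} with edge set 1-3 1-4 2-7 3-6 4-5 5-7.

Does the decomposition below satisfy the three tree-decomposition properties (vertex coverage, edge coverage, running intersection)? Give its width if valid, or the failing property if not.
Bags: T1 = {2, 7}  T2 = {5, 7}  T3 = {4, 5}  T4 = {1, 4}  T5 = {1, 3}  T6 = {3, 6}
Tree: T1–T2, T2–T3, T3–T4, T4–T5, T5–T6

Checking the three conditions: (i) the bags cover all of {1, 2, 3, 4, 5, 6, 7}; (ii) for each edge, some bag contains both endpoints; (iii) the bags containing any fixed vertex form a subtree. All hold, so the decomposition is valid with width 2 − 1 = 1.

Yes; width 1.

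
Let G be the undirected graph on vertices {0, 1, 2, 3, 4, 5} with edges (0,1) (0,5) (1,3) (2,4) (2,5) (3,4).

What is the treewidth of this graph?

2

A width-2 tree decomposition is:
Bags: B1 = {1, 3, 4}  B2 = {1, 2, 4}  B3 = {1, 2, 5}  B4 = {0, 1, 5}
Tree: B1–B2, B2–B3, B3–B4
The largest bag has 3 vertices, giving width 2; this decomposition certifies tw(G) ≤ 2. Since 1–3–4–2–5–0–1 is a cycle in G, G is not acyclic. Forests are exactly the graphs of treewidth ≤ 1, so tw(G) ≥ 2. Hence tw(G) = 2 exactly.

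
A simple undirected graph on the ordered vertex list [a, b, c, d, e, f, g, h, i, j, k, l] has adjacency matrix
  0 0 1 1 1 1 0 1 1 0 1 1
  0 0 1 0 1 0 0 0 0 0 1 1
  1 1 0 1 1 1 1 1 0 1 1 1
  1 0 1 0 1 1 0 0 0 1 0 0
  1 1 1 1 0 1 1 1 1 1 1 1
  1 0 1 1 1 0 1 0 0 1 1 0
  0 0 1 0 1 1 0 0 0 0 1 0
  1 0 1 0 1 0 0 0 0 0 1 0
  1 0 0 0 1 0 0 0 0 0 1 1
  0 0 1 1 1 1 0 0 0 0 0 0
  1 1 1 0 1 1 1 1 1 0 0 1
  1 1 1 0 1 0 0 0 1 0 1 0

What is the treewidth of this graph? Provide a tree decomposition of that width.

Every bag has size at most 5, so the width is 5 − 1 = 4 and tw(G) ≤ 4. For the lower bound, the 5 vertices {c, d, e, f, j} are pairwise adjacent, and any tree decomposition puts a clique entirely inside one bag — forcing width ≥ 4. The upper and lower bounds meet at 4, so that is the treewidth.

Treewidth 4.
One such decomposition:
Bags: B1 = {a, c, e, k, l}  B2 = {a, c, e, f, k}  B3 = {a, c, e, h, k}  B4 = {b, c, e, k, l}  B5 = {a, c, d, e, f}  B6 = {c, e, f, g, k}  B7 = {c, d, e, f, j}  B8 = {a, e, i, k, l}
Tree: B1–B2, B1–B3, B1–B4, B2–B5, B2–B6, B5–B7, B1–B8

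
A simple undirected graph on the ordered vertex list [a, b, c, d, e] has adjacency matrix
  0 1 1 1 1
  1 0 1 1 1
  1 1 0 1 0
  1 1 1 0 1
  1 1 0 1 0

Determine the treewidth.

A width-3 tree decomposition is:
Bags: B1 = {a, b, c, d}  B2 = {a, b, d, e}
Tree: B1–B2
Each bag holds 4 vertices, so the decomposition has width 3, which upper-bounds the treewidth. Conversely, {a, b, d, e} is a clique of size 4, and the vertices of any clique must share a bag in every tree decomposition; so some bag has ≥ 4 vertices and tw(G) ≥ 3. Hence tw(G) = 3 exactly.

3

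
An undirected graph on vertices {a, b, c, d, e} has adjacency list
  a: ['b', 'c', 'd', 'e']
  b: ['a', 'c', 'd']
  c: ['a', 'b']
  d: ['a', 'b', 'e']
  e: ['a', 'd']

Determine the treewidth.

A width-2 tree decomposition is:
Bags: B1 = {a, b, d}  B2 = {a, b, c}  B3 = {a, d, e}
Tree: B1–B2, B1–B3
Each bag holds 3 vertices, so the decomposition has width 2, which upper-bounds the treewidth. Conversely, {a, d, e} is a clique of size 3, and the vertices of any clique must share a bag in every tree decomposition; so some bag has ≥ 3 vertices and tw(G) ≥ 2. Therefore the treewidth is 2.

2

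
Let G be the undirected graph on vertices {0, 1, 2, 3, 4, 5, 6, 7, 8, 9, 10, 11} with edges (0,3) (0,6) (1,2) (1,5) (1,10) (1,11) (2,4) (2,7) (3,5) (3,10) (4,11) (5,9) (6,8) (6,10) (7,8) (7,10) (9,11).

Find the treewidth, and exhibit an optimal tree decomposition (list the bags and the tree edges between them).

Treewidth 3.
One optimal decomposition is:
Bags: B1 = {2, 4, 9, 11}  B2 = {1, 2, 9, 11}  B3 = {1, 2, 5, 9}  B4 = {1, 2, 5, 7}  B5 = {1, 5, 7, 10}  B6 = {3, 5, 7, 10}  B7 = {3, 7, 8, 10}  B8 = {3, 6, 8, 10}  B9 = {0, 3, 6, 8}
Tree: B1–B2, B2–B3, B3–B4, B4–B5, B5–B6, B6–B7, B7–B8, B8–B9

Every bag has size at most 4, so the width is 4 − 1 = 3 and tw(G) ≤ 3. For the lower bound: the 4 vertex sets {4,9,11}, {2}, {1}, {3,5,7,10} are disjoint, each induces a connected subgraph, and every pair is joined by at least one edge of G. Contracting each set to a single vertex therefore yields K_{4} as a minor, and since treewidth is minor-monotone, tw(G) ≥ tw(K_{4}) = 3. Combining the bounds, tw(G) = 3.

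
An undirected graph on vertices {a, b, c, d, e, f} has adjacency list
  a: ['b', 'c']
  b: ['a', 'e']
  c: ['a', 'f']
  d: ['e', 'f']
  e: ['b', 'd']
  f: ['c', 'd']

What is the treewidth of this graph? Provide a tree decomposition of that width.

Treewidth 2.
One such decomposition:
Bags: B1 = {d, e, f}  B2 = {b, e, f}  B3 = {a, b, f}  B4 = {a, c, f}
Tree: B1–B2, B2–B3, B3–B4

Every bag has size at most 3, so the width is 3 − 1 = 2 and tw(G) ≤ 2. The edges f–d–e–b–a–c–f form a cycle, so G is not a tree and its treewidth is at least 2. Hence tw(G) = 2 exactly.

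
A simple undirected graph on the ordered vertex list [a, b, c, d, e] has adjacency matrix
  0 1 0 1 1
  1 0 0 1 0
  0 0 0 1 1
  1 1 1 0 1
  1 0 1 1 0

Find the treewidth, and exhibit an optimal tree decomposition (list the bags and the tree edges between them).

Each bag holds 3 vertices, so the decomposition has width 2, which upper-bounds the treewidth. On the other hand G contains the 3-clique {c, d, e}. A clique must lie in a single bag of any decomposition, so no decomposition can have width below 2. Therefore the treewidth is 2.

Treewidth 2.
One optimal decomposition is:
Bags: B1 = {c, d, e}  B2 = {a, d, e}  B3 = {a, b, d}
Tree: B1–B2, B2–B3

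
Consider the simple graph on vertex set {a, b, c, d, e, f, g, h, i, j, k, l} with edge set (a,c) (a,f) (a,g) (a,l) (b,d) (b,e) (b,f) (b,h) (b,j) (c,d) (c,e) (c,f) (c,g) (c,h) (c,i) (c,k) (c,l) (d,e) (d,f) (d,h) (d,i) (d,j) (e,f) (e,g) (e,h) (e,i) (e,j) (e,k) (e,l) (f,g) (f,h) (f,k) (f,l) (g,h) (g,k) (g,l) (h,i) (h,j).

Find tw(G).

4

A width-4 tree decomposition is:
Bags: B1 = {c, e, f, g, h}  B2 = {c, e, f, g, l}  B3 = {c, d, e, f, h}  B4 = {b, d, e, f, h}  B5 = {c, e, f, g, k}  B6 = {c, d, e, h, i}  B7 = {b, d, e, h, j}  B8 = {a, c, f, g, l}
Tree: B1–B2, B1–B3, B3–B4, B1–B5, B3–B6, B4–B7, B2–B8
Each bag holds 5 vertices, so the decomposition has width 4, which upper-bounds the treewidth. On the other hand G contains the 5-clique {b, d, e, h, j}. A clique must lie in a single bag of any decomposition, so no decomposition can have width below 4. Hence tw(G) = 4 exactly.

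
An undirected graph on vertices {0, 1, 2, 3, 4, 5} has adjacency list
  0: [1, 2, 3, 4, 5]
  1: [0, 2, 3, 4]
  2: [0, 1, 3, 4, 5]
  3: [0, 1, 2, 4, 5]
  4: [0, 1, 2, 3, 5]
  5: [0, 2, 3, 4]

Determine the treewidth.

A width-4 tree decomposition is:
Bags: B1 = {0, 2, 3, 4, 5}  B2 = {0, 1, 2, 3, 4}
Tree: B1–B2
Every bag has size at most 5, so the width is 5 − 1 = 4 and tw(G) ≤ 4. Conversely, {0, 1, 2, 3, 4} is a clique of size 5, and the vertices of any clique must share a bag in every tree decomposition; so some bag has ≥ 5 vertices and tw(G) ≥ 4. Hence tw(G) = 4 exactly.

4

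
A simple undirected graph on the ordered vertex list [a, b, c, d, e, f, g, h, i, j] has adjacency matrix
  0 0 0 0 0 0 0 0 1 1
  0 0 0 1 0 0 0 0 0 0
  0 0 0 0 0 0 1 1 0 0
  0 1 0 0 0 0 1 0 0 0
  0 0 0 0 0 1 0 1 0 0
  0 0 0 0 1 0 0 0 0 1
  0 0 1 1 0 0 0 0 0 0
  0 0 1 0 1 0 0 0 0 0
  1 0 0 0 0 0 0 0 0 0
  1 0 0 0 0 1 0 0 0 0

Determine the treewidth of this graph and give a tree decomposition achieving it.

Each bag holds 2 vertices, so the decomposition has width 1, which upper-bounds the treewidth. Any graph with an edge has treewidth ≥ 1, and G has the edge i–a. Therefore the treewidth is 1.

Treewidth 1.
Bags: B1 = {a, i}  B2 = {a, j}  B3 = {f, j}  B4 = {e, f}  B5 = {e, h}  B6 = {c, h}  B7 = {c, g}  B8 = {d, g}  B9 = {b, d}
Tree: B1–B2, B2–B3, B3–B4, B4–B5, B5–B6, B6–B7, B7–B8, B8–B9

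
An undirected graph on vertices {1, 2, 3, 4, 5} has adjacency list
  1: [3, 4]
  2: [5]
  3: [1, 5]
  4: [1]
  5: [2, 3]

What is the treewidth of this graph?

1

A width-1 tree decomposition is:
Bags: B1 = {1, 3}  B2 = {3, 5}  B3 = {1, 4}  B4 = {2, 5}
Tree: B1–B2, B1–B3, B2–B4
Each bag holds 2 vertices, so the decomposition has width 1, which upper-bounds the treewidth. Since G has at least one edge (e.g. 3–1), it is not an edgeless graph, so tw(G) ≥ 1. Hence tw(G) = 1 exactly.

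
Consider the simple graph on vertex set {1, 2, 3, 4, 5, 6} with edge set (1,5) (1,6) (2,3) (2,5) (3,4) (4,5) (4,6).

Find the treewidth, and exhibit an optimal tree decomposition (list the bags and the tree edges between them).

Treewidth 2.
Bags: B1 = {2, 3, 5}  B2 = {3, 4, 5}  B3 = {1, 4, 5}  B4 = {1, 4, 6}
Tree: B1–B2, B2–B3, B3–B4

Every bag has size at most 3, so the width is 3 − 1 = 2 and tw(G) ≤ 2. For the lower bound, G contains the cycle 2–3–4–5–2, so G is not a forest; only forests have treewidth ≤ 1, hence tw(G) ≥ 2. Therefore the treewidth is 2.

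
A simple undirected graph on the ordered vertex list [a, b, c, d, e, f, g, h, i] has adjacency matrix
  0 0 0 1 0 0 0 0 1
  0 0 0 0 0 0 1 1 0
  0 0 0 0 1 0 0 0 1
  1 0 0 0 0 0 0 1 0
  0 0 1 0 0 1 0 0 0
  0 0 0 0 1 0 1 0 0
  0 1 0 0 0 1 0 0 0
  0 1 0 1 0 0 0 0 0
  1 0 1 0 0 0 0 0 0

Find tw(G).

A width-2 tree decomposition is:
Bags: B1 = {b, f, g}  B2 = {b, e, f}  B3 = {b, c, e}  B4 = {b, c, i}  B5 = {a, b, i}  B6 = {a, b, d}  B7 = {b, d, h}
Tree: B1–B2, B2–B3, B3–B4, B4–B5, B5–B6, B6–B7
Every bag has size at most 3, so the width is 3 − 1 = 2 and tw(G) ≤ 2. Since b–g–f–e–c–i–a–d–h–b is a cycle in G, G is not acyclic. Forests are exactly the graphs of treewidth ≤ 1, so tw(G) ≥ 2. Combining the bounds, tw(G) = 2.

2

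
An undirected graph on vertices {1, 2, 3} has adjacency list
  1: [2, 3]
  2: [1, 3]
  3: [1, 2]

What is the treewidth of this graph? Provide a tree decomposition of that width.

Treewidth 2.
One optimal decomposition is:
Bags: B1 = {1, 2, 3}
Tree: (single bag)

A single bag containing all 3 vertices is trivially a valid decomposition of width 2. For the lower bound, the 3 vertices {1, 2, 3} are pairwise adjacent, and any tree decomposition puts a clique entirely inside one bag — forcing width ≥ 2. Therefore the treewidth is 2.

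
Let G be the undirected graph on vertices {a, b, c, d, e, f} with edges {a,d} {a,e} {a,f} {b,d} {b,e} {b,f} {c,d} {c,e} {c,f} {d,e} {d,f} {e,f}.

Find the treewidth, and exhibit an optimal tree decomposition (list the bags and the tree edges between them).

Treewidth 3.
Bags: B1 = {b, d, e, f}  B2 = {c, d, e, f}  B3 = {a, d, e, f}
Tree: B1–B2, B2–B3

The largest bag has 4 vertices, giving width 3; this decomposition certifies tw(G) ≤ 3. On the other hand G contains the 4-clique {c, d, e, f}. A clique must lie in a single bag of any decomposition, so no decomposition can have width below 3. Hence tw(G) = 3 exactly.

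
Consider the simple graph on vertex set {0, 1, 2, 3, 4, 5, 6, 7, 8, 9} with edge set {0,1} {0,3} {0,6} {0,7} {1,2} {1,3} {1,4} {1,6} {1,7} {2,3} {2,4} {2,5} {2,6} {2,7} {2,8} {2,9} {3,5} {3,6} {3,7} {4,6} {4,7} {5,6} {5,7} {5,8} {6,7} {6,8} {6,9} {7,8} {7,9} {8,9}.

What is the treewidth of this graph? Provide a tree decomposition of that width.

Treewidth 4.
One such decomposition:
Bags: B1 = {2, 3, 5, 6, 7}  B2 = {1, 2, 3, 6, 7}  B3 = {2, 5, 6, 7, 8}  B4 = {2, 6, 7, 8, 9}  B5 = {0, 1, 3, 6, 7}  B6 = {1, 2, 4, 6, 7}
Tree: B1–B2, B1–B3, B3–B4, B2–B5, B2–B6

Every bag has size at most 5, so the width is 5 − 1 = 4 and tw(G) ≤ 4. On the other hand G contains the 5-clique {0, 1, 3, 6, 7}. A clique must lie in a single bag of any decomposition, so no decomposition can have width below 4. Therefore the treewidth is 4.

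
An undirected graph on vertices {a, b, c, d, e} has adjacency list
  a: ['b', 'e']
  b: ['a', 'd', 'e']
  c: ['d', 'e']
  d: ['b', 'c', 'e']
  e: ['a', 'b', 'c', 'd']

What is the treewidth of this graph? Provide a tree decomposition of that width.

Each bag holds 3 vertices, so the decomposition has width 2, which upper-bounds the treewidth. For the lower bound, the 3 vertices {c, d, e} are pairwise adjacent, and any tree decomposition puts a clique entirely inside one bag — forcing width ≥ 2. Hence tw(G) = 2 exactly.

Treewidth 2.
One such decomposition:
Bags: B1 = {c, d, e}  B2 = {b, d, e}  B3 = {a, b, e}
Tree: B1–B2, B2–B3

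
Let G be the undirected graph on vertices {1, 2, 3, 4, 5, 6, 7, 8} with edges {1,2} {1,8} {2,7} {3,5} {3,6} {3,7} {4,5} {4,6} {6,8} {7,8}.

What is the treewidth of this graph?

A width-2 tree decomposition is:
Bags: B1 = {3, 4, 5}  B2 = {3, 4, 6}  B3 = {3, 6, 7}  B4 = {6, 7, 8}  B5 = {2, 7, 8}  B6 = {1, 2, 8}
Tree: B1–B2, B2–B3, B3–B4, B4–B5, B5–B6
Every bag has size at most 3, so the width is 3 − 1 = 2 and tw(G) ≤ 2. The edges 5–4–6–3–5 form a cycle, so G is not a tree and its treewidth is at least 2. Therefore the treewidth is 2.

2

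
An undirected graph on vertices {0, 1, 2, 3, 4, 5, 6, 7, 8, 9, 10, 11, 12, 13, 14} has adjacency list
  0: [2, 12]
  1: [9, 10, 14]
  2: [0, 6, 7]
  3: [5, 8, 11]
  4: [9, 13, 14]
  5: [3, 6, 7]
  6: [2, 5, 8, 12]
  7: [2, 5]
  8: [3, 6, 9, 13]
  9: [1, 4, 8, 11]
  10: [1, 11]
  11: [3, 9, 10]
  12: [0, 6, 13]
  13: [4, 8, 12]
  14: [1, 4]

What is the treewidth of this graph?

A width-3 tree decomposition is:
Bags: B1 = {0, 2, 5, 7}  B2 = {0, 2, 5, 6}  B3 = {0, 5, 6, 12}  B4 = {3, 5, 6, 12}  B5 = {3, 6, 8, 12}  B6 = {3, 8, 12, 13}  B7 = {3, 8, 11, 13}  B8 = {8, 9, 11, 13}  B9 = {4, 9, 11, 13}  B10 = {4, 9, 10, 11}  B11 = {1, 4, 9, 10}  B12 = {1, 4, 10, 14}
Tree: B1–B2, B2–B3, B3–B4, B4–B5, B5–B6, B6–B7, B7–B8, B8–B9, B9–B10, B10–B11, B11–B12
Each bag holds 4 vertices, so the decomposition has width 3, which upper-bounds the treewidth. For the lower bound: the 4 vertex sets {0,2,7}, {5}, {6}, {3,8,12,13} are disjoint, each induces a connected subgraph, and every pair is joined by at least one edge of G. Contracting each set to a single vertex therefore yields K_{4} as a minor, and since treewidth is minor-monotone, tw(G) ≥ tw(K_{4}) = 3. The upper and lower bounds meet at 3, so that is the treewidth.

3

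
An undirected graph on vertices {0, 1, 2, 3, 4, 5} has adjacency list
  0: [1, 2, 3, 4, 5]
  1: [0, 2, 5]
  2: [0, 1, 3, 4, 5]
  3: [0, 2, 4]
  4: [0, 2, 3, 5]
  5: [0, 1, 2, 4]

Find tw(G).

A width-3 tree decomposition is:
Bags: B1 = {0, 2, 3, 4}  B2 = {0, 2, 4, 5}  B3 = {0, 1, 2, 5}
Tree: B1–B2, B2–B3
Every bag has size at most 4, so the width is 4 − 1 = 3 and tw(G) ≤ 3. Conversely, {0, 1, 2, 5} is a clique of size 4, and the vertices of any clique must share a bag in every tree decomposition; so some bag has ≥ 4 vertices and tw(G) ≥ 3. Therefore the treewidth is 3.

3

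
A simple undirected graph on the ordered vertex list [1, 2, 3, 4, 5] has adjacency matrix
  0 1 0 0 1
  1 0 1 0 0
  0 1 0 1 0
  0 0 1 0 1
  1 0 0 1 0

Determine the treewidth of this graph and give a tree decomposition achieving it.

Treewidth 2.
One such decomposition:
Bags: B1 = {1, 2, 5}  B2 = {2, 3, 5}  B3 = {3, 4, 5}
Tree: B1–B2, B2–B3

Each bag holds 3 vertices, so the decomposition has width 2, which upper-bounds the treewidth. For the lower bound, G contains the cycle 5–1–2–3–4–5, so G is not a forest; only forests have treewidth ≤ 1, hence tw(G) ≥ 2. Combining the bounds, tw(G) = 2.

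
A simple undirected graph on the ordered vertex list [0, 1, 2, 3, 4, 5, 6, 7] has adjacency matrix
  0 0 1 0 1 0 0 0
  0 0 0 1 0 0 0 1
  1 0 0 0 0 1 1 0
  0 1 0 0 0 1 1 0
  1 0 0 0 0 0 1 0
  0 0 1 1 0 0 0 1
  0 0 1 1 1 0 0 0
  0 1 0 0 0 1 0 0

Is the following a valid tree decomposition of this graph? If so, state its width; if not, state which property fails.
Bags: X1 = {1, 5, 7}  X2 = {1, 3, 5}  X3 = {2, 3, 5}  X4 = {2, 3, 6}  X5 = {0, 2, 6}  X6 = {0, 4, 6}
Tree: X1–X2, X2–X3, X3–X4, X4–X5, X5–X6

Yes; width 2.

Vertex coverage: the bags together contain {0, 1, 2, 3, 4, 5, 6, 7}, the full vertex set. Edge coverage: each edge of G has both endpoints in at least one bag. Running intersection: for every vertex, the bags containing it form a connected subtree. All three properties hold, so this is a valid tree decomposition of width max|bag| − 1 = 2, and hence tw(G) ≤ 2.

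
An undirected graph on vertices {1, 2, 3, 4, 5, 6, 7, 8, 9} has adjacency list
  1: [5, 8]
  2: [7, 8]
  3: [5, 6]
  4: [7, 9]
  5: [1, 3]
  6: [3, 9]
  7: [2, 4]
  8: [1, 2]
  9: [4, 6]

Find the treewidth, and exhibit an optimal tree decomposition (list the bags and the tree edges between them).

Treewidth 2.
One optimal decomposition is:
Bags: B1 = {4, 6, 9}  B2 = {3, 4, 6}  B3 = {3, 4, 5}  B4 = {1, 4, 5}  B5 = {1, 4, 8}  B6 = {2, 4, 8}  B7 = {2, 4, 7}
Tree: B1–B2, B2–B3, B3–B4, B4–B5, B5–B6, B6–B7

Each bag holds 3 vertices, so the decomposition has width 2, which upper-bounds the treewidth. The edges 4–9–6–3–5–1–8–2–7–4 form a cycle, so G is not a tree and its treewidth is at least 2. The upper and lower bounds meet at 2, so that is the treewidth.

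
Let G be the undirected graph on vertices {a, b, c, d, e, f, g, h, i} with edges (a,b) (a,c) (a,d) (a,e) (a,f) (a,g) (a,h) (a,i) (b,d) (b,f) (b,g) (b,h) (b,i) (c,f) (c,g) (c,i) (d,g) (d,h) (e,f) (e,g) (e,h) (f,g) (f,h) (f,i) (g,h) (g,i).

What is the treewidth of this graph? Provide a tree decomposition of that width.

Treewidth 4.
One such decomposition:
Bags: B1 = {a, b, f, g, h}  B2 = {a, b, f, g, i}  B3 = {a, c, f, g, i}  B4 = {a, e, f, g, h}  B5 = {a, b, d, g, h}
Tree: B1–B2, B2–B3, B1–B4, B1–B5

Every bag has size at most 5, so the width is 5 − 1 = 4 and tw(G) ≤ 4. On the other hand G contains the 5-clique {a, b, d, g, h}. A clique must lie in a single bag of any decomposition, so no decomposition can have width below 4. Therefore the treewidth is 4.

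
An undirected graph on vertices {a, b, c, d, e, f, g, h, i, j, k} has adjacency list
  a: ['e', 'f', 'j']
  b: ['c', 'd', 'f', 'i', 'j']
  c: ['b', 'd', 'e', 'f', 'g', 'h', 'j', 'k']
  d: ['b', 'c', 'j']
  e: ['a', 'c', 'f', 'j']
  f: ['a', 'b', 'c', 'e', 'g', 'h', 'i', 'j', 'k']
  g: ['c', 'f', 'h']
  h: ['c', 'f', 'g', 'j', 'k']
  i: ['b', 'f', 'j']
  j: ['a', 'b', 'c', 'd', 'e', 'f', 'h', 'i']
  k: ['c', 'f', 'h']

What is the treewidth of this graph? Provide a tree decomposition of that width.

Each bag holds 4 vertices, so the decomposition has width 3, which upper-bounds the treewidth. For the lower bound, the 4 vertices {b, c, d, j} are pairwise adjacent, and any tree decomposition puts a clique entirely inside one bag — forcing width ≥ 3. The upper and lower bounds meet at 3, so that is the treewidth.

Treewidth 3.
One such decomposition:
Bags: B1 = {c, e, f, j}  B2 = {b, c, f, j}  B3 = {c, f, h, j}  B4 = {b, f, i, j}  B5 = {c, f, g, h}  B6 = {c, f, h, k}  B7 = {a, e, f, j}  B8 = {b, c, d, j}
Tree: B1–B2, B2–B3, B2–B4, B3–B5, B3–B6, B1–B7, B2–B8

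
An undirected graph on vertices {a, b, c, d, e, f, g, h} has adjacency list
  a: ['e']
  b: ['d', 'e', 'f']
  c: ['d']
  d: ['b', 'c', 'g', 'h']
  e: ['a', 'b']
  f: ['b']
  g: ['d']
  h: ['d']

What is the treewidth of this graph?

A width-1 tree decomposition is:
Bags: B1 = {b, e}  B2 = {b, d}  B3 = {c, d}  B4 = {d, g}  B5 = {b, f}  B6 = {d, h}  B7 = {a, e}
Tree: B1–B2, B2–B3, B2–B4, B1–B5, B3–B6, B1–B7
The largest bag has 2 vertices, giving width 1; this decomposition certifies tw(G) ≤ 1. Since G has at least one edge (e.g. b–e), it is not an edgeless graph, so tw(G) ≥ 1. Hence tw(G) = 1 exactly.

1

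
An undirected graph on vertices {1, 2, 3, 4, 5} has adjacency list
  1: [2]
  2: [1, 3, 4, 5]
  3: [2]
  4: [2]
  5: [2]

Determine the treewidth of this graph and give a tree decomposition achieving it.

The largest bag has 2 vertices, giving width 1; this decomposition certifies tw(G) ≤ 1. Any graph with an edge has treewidth ≥ 1, and G has the edge 2–3. Hence tw(G) = 1 exactly.

Treewidth 1.
One optimal decomposition is:
Bags: B1 = {2, 3}  B2 = {2, 5}  B3 = {1, 2}  B4 = {2, 4}
Tree: B1–B2, B1–B3, B2–B4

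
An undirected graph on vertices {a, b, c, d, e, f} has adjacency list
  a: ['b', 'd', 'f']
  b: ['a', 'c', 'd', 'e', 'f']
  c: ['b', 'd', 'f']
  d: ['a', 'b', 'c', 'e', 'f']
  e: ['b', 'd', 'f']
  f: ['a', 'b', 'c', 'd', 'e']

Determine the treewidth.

A width-3 tree decomposition is:
Bags: B1 = {b, c, d, f}  B2 = {a, b, d, f}  B3 = {b, d, e, f}
Tree: B1–B2, B1–B3
Every bag has size at most 4, so the width is 4 − 1 = 3 and tw(G) ≤ 3. For the lower bound, the 4 vertices {b, d, e, f} are pairwise adjacent, and any tree decomposition puts a clique entirely inside one bag — forcing width ≥ 3. The upper and lower bounds meet at 3, so that is the treewidth.

3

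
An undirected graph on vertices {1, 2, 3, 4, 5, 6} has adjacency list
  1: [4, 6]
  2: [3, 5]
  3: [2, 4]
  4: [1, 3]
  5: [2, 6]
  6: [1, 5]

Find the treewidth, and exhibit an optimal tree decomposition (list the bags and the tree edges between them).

The largest bag has 3 vertices, giving width 2; this decomposition certifies tw(G) ≤ 2. For the lower bound, G contains the cycle 6–5–2–3–4–1–6, so G is not a forest; only forests have treewidth ≤ 1, hence tw(G) ≥ 2. Combining the bounds, tw(G) = 2.

Treewidth 2.
One such decomposition:
Bags: B1 = {2, 5, 6}  B2 = {2, 3, 6}  B3 = {3, 4, 6}  B4 = {1, 4, 6}
Tree: B1–B2, B2–B3, B3–B4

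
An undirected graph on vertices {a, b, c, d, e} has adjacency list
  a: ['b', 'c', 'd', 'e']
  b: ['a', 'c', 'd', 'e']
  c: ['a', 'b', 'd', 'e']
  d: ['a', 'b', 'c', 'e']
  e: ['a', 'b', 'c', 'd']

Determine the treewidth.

A width-4 tree decomposition is:
Bags: B1 = {a, b, c, d, e}
Tree: (single bag)
A single bag containing all 5 vertices is trivially a valid decomposition of width 4. For the lower bound, the 5 vertices {a, b, c, d, e} are pairwise adjacent, and any tree decomposition puts a clique entirely inside one bag — forcing width ≥ 4. Hence tw(G) = 4 exactly.

4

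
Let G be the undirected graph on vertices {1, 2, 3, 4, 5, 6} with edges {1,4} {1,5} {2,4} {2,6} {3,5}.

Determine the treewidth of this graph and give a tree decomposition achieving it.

Treewidth 1.
One such decomposition:
Bags: B1 = {1, 4}  B2 = {2, 4}  B3 = {1, 5}  B4 = {2, 6}  B5 = {3, 5}
Tree: B1–B2, B1–B3, B2–B4, B3–B5

Every bag has size at most 2, so the width is 2 − 1 = 1 and tw(G) ≤ 1. G has an edge, so its treewidth is at least 1. Therefore the treewidth is 1.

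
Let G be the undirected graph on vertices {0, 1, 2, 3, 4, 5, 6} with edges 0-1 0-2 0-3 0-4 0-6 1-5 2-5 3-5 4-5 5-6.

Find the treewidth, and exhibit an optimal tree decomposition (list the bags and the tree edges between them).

Treewidth 2.
One such decomposition:
Bags: B1 = {0, 3, 5}  B2 = {0, 2, 5}  B3 = {0, 5, 6}  B4 = {0, 1, 5}  B5 = {0, 4, 5}
Tree: B1–B2, B2–B3, B3–B4, B4–B5

The largest bag has 3 vertices, giving width 2; this decomposition certifies tw(G) ≤ 2. Since 0–3–5–2–0 is a cycle in G, G is not acyclic. Forests are exactly the graphs of treewidth ≤ 1, so tw(G) ≥ 2. Therefore the treewidth is 2.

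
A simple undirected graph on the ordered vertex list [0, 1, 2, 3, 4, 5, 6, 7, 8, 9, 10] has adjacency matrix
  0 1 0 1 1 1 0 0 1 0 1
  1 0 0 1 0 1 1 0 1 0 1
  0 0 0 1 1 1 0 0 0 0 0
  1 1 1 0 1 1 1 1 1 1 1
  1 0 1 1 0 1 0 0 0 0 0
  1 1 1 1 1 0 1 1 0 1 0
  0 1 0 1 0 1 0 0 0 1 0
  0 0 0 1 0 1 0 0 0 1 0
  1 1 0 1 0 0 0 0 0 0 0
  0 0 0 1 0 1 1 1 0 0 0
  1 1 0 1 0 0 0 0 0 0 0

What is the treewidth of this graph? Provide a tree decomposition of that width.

The largest bag has 4 vertices, giving width 3; this decomposition certifies tw(G) ≤ 3. For the lower bound, the 4 vertices {0, 1, 3, 8} are pairwise adjacent, and any tree decomposition puts a clique entirely inside one bag — forcing width ≥ 3. Hence tw(G) = 3 exactly.

Treewidth 3.
One such decomposition:
Bags: B1 = {1, 3, 5, 6}  B2 = {0, 1, 3, 5}  B3 = {0, 1, 3, 10}  B4 = {3, 5, 6, 9}  B5 = {0, 1, 3, 8}  B6 = {0, 3, 4, 5}  B7 = {3, 5, 7, 9}  B8 = {2, 3, 4, 5}
Tree: B1–B2, B2–B3, B1–B4, B3–B5, B2–B6, B4–B7, B6–B8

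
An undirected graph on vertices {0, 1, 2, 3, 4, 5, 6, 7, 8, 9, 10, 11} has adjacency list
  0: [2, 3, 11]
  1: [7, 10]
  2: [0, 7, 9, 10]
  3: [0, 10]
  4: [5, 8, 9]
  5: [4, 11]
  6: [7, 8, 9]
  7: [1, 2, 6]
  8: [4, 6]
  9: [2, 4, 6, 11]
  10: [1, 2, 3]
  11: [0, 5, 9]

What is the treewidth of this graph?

3

A width-3 tree decomposition is:
Bags: B1 = {0, 1, 3, 10}  B2 = {0, 1, 2, 10}  B3 = {0, 1, 2, 7}  B4 = {0, 2, 7, 11}  B5 = {2, 7, 9, 11}  B6 = {6, 7, 9, 11}  B7 = {5, 6, 9, 11}  B8 = {4, 5, 6, 9}  B9 = {4, 5, 6, 8}
Tree: B1–B2, B2–B3, B3–B4, B4–B5, B5–B6, B6–B7, B7–B8, B8–B9
Every bag has size at most 4, so the width is 4 − 1 = 3 and tw(G) ≤ 3. For the lower bound: the 4 vertex sets {1,3,10}, {0}, {2}, {6,7,9,11} are disjoint, each induces a connected subgraph, and every pair is joined by at least one edge of G. Contracting each set to a single vertex therefore yields K_{4} as a minor, and since treewidth is minor-monotone, tw(G) ≥ tw(K_{4}) = 3. Therefore the treewidth is 3.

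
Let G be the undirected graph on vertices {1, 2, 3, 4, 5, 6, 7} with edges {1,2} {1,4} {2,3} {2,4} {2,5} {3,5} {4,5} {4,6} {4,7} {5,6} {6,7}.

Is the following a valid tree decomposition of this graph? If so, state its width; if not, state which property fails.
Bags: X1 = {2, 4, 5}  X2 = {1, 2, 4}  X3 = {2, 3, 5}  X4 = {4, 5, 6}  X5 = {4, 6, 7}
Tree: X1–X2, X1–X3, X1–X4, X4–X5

Every vertex of G appears in some bag (union = {1, 2, 3, 4, 5, 6, 7}); every edge is covered by a bag; and for each vertex v the set of bags containing v is connected in the bag tree. The decomposition is therefore valid. The largest bag has 3 vertices, so the width is 2.

Yes; width 2.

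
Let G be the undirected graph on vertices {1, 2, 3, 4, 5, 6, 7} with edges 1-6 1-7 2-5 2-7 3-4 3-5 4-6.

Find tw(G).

A width-2 tree decomposition is:
Bags: B1 = {2, 3, 5}  B2 = {2, 3, 4}  B3 = {2, 4, 6}  B4 = {1, 2, 6}  B5 = {1, 2, 7}
Tree: B1–B2, B2–B3, B3–B4, B4–B5
The largest bag has 3 vertices, giving width 2; this decomposition certifies tw(G) ≤ 2. For the lower bound, G contains the cycle 2–5–3–4–6–1–7–2, so G is not a forest; only forests have treewidth ≤ 1, hence tw(G) ≥ 2. Therefore the treewidth is 2.

2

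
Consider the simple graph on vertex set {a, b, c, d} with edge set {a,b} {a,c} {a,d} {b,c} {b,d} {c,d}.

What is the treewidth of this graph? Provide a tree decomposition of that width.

Treewidth 3.
One optimal decomposition is:
Bags: B1 = {a, b, c, d}
Tree: (single bag)

With just one bag of size 4, the width is 4 − 1 = 3, so tw(G) ≤ 3. For the lower bound, the 4 vertices {a, b, c, d} are pairwise adjacent, and any tree decomposition puts a clique entirely inside one bag — forcing width ≥ 3. Combining the bounds, tw(G) = 3.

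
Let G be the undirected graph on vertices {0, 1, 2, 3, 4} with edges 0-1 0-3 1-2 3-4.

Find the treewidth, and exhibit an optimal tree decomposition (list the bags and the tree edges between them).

Every bag has size at most 2, so the width is 2 − 1 = 1 and tw(G) ≤ 1. G has an edge, so its treewidth is at least 1. The upper and lower bounds meet at 1, so that is the treewidth.

Treewidth 1.
One optimal decomposition is:
Bags: B1 = {3, 4}  B2 = {0, 3}  B3 = {0, 1}  B4 = {1, 2}
Tree: B1–B2, B2–B3, B3–B4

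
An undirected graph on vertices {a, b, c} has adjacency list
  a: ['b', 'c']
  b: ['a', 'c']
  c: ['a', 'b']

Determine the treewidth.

A width-2 tree decomposition is:
Bags: B1 = {a, b, c}
Tree: (single bag)
A single bag containing all 3 vertices is trivially a valid decomposition of width 2. Conversely, {a, b, c} is a clique of size 3, and the vertices of any clique must share a bag in every tree decomposition; so some bag has ≥ 3 vertices and tw(G) ≥ 2. Hence tw(G) = 2 exactly.

2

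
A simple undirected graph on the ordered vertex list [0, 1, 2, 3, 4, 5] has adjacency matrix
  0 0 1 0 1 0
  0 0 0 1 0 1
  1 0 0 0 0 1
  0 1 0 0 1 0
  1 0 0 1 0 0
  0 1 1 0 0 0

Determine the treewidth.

2

A width-2 tree decomposition is:
Bags: B1 = {1, 2, 5}  B2 = {0, 1, 2}  B3 = {0, 1, 4}  B4 = {1, 3, 4}
Tree: B1–B2, B2–B3, B3–B4
Each bag holds 3 vertices, so the decomposition has width 2, which upper-bounds the treewidth. Since 1–5–2–0–4–3–1 is a cycle in G, G is not acyclic. Forests are exactly the graphs of treewidth ≤ 1, so tw(G) ≥ 2. Combining the bounds, tw(G) = 2.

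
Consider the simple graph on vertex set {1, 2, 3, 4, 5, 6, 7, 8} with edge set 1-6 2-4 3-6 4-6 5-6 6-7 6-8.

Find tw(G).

1

A width-1 tree decomposition is:
Bags: B1 = {6, 8}  B2 = {1, 6}  B3 = {4, 6}  B4 = {3, 6}  B5 = {2, 4}  B6 = {5, 6}  B7 = {6, 7}
Tree: B1–B2, B2–B3, B3–B4, B3–B5, B1–B6, B6–B7
The largest bag has 2 vertices, giving width 1; this decomposition certifies tw(G) ≤ 1. G has an edge, so its treewidth is at least 1. Hence tw(G) = 1 exactly.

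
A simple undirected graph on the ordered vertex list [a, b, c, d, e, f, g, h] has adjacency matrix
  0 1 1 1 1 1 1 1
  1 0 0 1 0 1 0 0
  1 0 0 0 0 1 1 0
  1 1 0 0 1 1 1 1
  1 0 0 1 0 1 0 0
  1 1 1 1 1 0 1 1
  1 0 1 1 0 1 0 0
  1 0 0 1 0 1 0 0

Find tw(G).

A width-3 tree decomposition is:
Bags: B1 = {a, d, e, f}  B2 = {a, d, f, g}  B3 = {a, b, d, f}  B4 = {a, d, f, h}  B5 = {a, c, f, g}
Tree: B1–B2, B2–B3, B2–B4, B2–B5
Each bag holds 4 vertices, so the decomposition has width 3, which upper-bounds the treewidth. On the other hand G contains the 4-clique {a, d, f, g}. A clique must lie in a single bag of any decomposition, so no decomposition can have width below 3. Hence tw(G) = 3 exactly.

3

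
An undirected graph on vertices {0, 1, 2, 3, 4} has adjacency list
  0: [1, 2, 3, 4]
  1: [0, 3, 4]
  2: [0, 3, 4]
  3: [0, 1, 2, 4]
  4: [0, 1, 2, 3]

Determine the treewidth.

3

A width-3 tree decomposition is:
Bags: B1 = {0, 1, 3, 4}  B2 = {0, 2, 3, 4}
Tree: B1–B2
Each bag holds 4 vertices, so the decomposition has width 3, which upper-bounds the treewidth. On the other hand G contains the 4-clique {0, 1, 3, 4}. A clique must lie in a single bag of any decomposition, so no decomposition can have width below 3. Hence tw(G) = 3 exactly.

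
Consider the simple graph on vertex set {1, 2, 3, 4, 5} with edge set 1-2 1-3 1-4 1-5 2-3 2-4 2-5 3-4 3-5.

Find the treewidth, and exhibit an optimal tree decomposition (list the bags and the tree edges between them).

Each bag holds 4 vertices, so the decomposition has width 3, which upper-bounds the treewidth. For the lower bound, the 4 vertices {1, 2, 3, 4} are pairwise adjacent, and any tree decomposition puts a clique entirely inside one bag — forcing width ≥ 3. Combining the bounds, tw(G) = 3.

Treewidth 3.
One such decomposition:
Bags: B1 = {1, 2, 3, 5}  B2 = {1, 2, 3, 4}
Tree: B1–B2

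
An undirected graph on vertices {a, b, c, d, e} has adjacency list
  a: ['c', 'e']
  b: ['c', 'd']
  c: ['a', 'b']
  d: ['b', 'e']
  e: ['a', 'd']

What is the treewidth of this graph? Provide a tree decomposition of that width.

Treewidth 2.
One such decomposition:
Bags: B1 = {a, b, c}  B2 = {a, b, e}  B3 = {b, d, e}
Tree: B1–B2, B2–B3

Each bag holds 3 vertices, so the decomposition has width 2, which upper-bounds the treewidth. For the lower bound, G contains the cycle b–c–a–e–d–b, so G is not a forest; only forests have treewidth ≤ 1, hence tw(G) ≥ 2. Combining the bounds, tw(G) = 2.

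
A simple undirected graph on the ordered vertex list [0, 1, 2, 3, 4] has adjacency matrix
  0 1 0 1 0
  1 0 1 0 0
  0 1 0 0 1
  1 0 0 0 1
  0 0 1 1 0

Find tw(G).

2

A width-2 tree decomposition is:
Bags: B1 = {1, 2, 4}  B2 = {1, 3, 4}  B3 = {0, 1, 3}
Tree: B1–B2, B2–B3
Every bag has size at most 3, so the width is 3 − 1 = 2 and tw(G) ≤ 2. The edges 1–2–4–3–0–1 form a cycle, so G is not a tree and its treewidth is at least 2. The upper and lower bounds meet at 2, so that is the treewidth.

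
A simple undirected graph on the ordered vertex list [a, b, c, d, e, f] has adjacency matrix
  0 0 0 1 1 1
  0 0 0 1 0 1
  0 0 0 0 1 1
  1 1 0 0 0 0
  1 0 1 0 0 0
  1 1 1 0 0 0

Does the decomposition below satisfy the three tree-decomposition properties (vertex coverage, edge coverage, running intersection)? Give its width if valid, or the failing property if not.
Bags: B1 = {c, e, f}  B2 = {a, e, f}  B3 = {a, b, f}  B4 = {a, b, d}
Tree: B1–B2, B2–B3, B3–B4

Vertex coverage: the bags together contain {a, b, c, d, e, f}, the full vertex set. Edge coverage: each edge of G has both endpoints in at least one bag. Running intersection: for every vertex, the bags containing it form a connected subtree. All three properties hold, so this is a valid tree decomposition of width max|bag| − 1 = 2, and hence tw(G) ≤ 2.

Yes; width 2.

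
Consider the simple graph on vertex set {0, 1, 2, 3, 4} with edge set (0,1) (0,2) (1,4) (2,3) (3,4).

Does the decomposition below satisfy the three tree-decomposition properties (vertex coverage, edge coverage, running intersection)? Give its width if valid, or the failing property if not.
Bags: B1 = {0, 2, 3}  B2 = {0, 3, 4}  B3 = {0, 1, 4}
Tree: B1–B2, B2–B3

Yes; width 2.

Every vertex of G appears in some bag (union = {0, 1, 2, 3, 4}); every edge is covered by a bag; and for each vertex v the set of bags containing v is connected in the bag tree. The decomposition is therefore valid. The largest bag has 3 vertices, so the width is 2.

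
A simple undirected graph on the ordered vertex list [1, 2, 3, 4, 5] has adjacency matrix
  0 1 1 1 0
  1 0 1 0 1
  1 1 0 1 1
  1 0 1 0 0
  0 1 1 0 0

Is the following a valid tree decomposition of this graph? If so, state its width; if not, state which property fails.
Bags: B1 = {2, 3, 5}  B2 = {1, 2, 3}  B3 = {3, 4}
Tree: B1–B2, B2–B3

A tree decomposition must satisfy three properties: every vertex lies in some bag; for every edge, both endpoints lie together in some bag; and for every vertex, the bags containing it form a connected subtree. Here edge (1,4) lies in no bag, so the decomposition is invalid.

No — edge (1,4) lies in no bag.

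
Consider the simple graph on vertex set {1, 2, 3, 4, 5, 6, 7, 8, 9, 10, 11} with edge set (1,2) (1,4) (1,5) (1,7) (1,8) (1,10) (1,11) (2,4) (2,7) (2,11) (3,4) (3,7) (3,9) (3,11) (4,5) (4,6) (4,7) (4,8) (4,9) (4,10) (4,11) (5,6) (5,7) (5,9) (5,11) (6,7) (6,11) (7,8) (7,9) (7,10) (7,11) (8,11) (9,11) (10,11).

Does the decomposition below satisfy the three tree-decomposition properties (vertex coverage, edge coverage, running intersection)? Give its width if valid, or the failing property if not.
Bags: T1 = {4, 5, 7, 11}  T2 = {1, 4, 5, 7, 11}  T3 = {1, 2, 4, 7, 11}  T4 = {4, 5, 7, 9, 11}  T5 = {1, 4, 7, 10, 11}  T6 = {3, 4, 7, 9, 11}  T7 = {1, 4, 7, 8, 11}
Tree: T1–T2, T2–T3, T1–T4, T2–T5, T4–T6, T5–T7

A tree decomposition must satisfy three properties: every vertex lies in some bag; for every edge, both endpoints lie together in some bag; and for every vertex, the bags containing it form a connected subtree. Here vertex 6 appears in no bag, so the decomposition is invalid.

No — vertex 6 appears in no bag.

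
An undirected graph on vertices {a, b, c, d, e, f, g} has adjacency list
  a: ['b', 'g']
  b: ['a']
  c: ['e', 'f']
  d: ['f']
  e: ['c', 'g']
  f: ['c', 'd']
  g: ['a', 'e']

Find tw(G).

1

A width-1 tree decomposition is:
Bags: B1 = {a, b}  B2 = {a, g}  B3 = {e, g}  B4 = {c, e}  B5 = {c, f}  B6 = {d, f}
Tree: B1–B2, B2–B3, B3–B4, B4–B5, B5–B6
The largest bag has 2 vertices, giving width 1; this decomposition certifies tw(G) ≤ 1. Any graph with an edge has treewidth ≥ 1, and G has the edge b–a. Hence tw(G) = 1 exactly.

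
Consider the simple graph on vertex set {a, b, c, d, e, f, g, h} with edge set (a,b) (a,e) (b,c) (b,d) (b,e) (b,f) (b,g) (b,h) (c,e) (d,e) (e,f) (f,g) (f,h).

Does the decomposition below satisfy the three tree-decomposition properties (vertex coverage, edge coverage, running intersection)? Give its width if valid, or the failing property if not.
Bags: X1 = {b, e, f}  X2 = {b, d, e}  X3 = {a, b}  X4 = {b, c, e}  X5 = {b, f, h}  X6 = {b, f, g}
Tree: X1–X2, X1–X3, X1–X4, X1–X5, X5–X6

No — edge (e,a) lies in no bag.

A tree decomposition must satisfy three properties: every vertex lies in some bag; for every edge, both endpoints lie together in some bag; and for every vertex, the bags containing it form a connected subtree. Here edge (e,a) lies in no bag, so the decomposition is invalid.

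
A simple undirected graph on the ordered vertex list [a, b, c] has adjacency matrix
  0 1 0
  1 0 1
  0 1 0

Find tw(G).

1

A width-1 tree decomposition is:
Bags: B1 = {a, b}  B2 = {b, c}
Tree: B1–B2
The largest bag has 2 vertices, giving width 1; this decomposition certifies tw(G) ≤ 1. Since G has at least one edge (e.g. b–a), it is not an edgeless graph, so tw(G) ≥ 1. The upper and lower bounds meet at 1, so that is the treewidth.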